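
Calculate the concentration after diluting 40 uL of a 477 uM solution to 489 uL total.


C2 = C1 * V1 / V2
C2 = 477 * 40 / 489
C2 = 39.0184 uM

39.0184 uM


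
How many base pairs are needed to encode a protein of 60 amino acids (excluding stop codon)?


Each amino acid = 1 codon = 3 bp
bp = 60 * 3 = 180 bp

180 bp


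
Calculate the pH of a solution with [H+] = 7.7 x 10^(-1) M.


pH = -log10([H+])
pH = -log10(7.7 x 10^(-1))
pH = 0.1135

0.1135


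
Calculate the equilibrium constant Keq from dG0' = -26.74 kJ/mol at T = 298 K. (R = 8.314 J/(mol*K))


Keq = exp(-dG0 * 1000 / (R * T))
Keq = exp(-(-26.74) * 1000 / (8.314 * 298))
Keq = 48670.3156

48670.3156


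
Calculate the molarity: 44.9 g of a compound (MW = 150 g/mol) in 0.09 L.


C = (mass / MW) / volume
C = (44.9 / 150) / 0.09
C = 3.3259 M

3.3259 M


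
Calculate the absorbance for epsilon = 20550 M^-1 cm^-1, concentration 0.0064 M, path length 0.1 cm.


A = epsilon * c * l
A = 20550 * 0.0064 * 0.1
A = 13.152

13.152


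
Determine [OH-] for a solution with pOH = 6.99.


[OH-] = 10^(-pOH)
[OH-] = 10^(-6.99)
[OH-] = 1.023e-07 M

1.023e-07 M


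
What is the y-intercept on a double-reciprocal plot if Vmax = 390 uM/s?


y-intercept = 1/Vmax
= 1/390
= 0.0026 s/uM

0.0026 s/uM


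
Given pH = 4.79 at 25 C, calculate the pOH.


pOH = 14 - pH
pOH = 14 - 4.79
pOH = 9.21

9.21


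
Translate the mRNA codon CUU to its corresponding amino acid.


Standard genetic code lookup.
Codon CUU -> Leu

Leu


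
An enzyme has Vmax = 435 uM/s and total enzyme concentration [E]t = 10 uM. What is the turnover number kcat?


kcat = Vmax / [E]t
kcat = 435 / 10
kcat = 43.5 s^-1

43.5 s^-1


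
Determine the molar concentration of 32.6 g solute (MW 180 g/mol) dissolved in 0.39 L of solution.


C = (mass / MW) / volume
C = (32.6 / 180) / 0.39
C = 0.4644 M

0.4644 M


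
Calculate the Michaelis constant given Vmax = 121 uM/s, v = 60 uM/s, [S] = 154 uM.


Km = [S] * (Vmax - v) / v
Km = 154 * (121 - 60) / 60
Km = 156.5667 uM

156.5667 uM


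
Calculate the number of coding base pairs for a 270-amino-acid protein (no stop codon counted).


Each amino acid = 1 codon = 3 bp
bp = 270 * 3 = 810 bp

810 bp


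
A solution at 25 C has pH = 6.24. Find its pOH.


pOH = 14 - pH
pOH = 14 - 6.24
pOH = 7.76

7.76


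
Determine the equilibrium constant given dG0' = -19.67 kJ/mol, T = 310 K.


Keq = exp(-dG0 * 1000 / (R * T))
Keq = exp(-(-19.67) * 1000 / (8.314 * 310))
Keq = 2062.965

2062.965


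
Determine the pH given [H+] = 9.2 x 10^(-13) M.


pH = -log10([H+])
pH = -log10(9.2 x 10^(-13))
pH = 12.0362

12.0362


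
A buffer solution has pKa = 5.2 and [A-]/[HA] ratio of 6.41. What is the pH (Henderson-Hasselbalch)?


pH = pKa + log10([A-]/[HA])
pH = 5.2 + log10(6.41)
pH = 6.0069

6.0069


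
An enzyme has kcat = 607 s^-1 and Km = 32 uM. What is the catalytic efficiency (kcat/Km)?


Catalytic efficiency = kcat / Km
= 607 / 32
= 18.9688 uM^-1*s^-1

18.9688 uM^-1*s^-1


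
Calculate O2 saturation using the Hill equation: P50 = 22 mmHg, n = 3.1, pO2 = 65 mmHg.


Y = pO2^n / (P50^n + pO2^n)
Y = 65^3.1 / (22^3.1 + 65^3.1)
Y = 96.64%

96.64%


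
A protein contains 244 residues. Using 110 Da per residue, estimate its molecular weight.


MW = n_residues * 110 Da
MW = 244 * 110
MW = 26840 Da

26840 Da


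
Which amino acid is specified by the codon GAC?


Standard genetic code lookup.
Codon GAC -> Asp

Asp


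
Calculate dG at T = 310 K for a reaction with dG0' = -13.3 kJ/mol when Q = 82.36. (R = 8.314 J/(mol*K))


dG = dG0' + RT * ln(Q) / 1000
dG = -13.3 + 8.314 * 310 * ln(82.36) / 1000
dG = -1.9311 kJ/mol

-1.9311 kJ/mol


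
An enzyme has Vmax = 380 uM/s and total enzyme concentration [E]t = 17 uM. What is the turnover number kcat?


kcat = Vmax / [E]t
kcat = 380 / 17
kcat = 22.3529 s^-1

22.3529 s^-1


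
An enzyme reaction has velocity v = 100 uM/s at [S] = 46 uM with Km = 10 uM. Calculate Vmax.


Vmax = v * (Km + [S]) / [S]
Vmax = 100 * (10 + 46) / 46
Vmax = 121.7391 uM/s

121.7391 uM/s


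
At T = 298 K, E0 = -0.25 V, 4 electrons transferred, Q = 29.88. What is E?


E = E0 - (RT/nF) * ln(Q)
E = -0.25 - (8.314 * 298 / (4 * 96485)) * ln(29.88)
E = -0.2718 V

-0.2718 V


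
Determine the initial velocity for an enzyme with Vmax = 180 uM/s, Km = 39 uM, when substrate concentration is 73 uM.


v = Vmax * [S] / (Km + [S])
v = 180 * 73 / (39 + 73)
v = 117.3214 uM/s

117.3214 uM/s


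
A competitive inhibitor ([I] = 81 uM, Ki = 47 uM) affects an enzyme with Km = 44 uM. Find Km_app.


Km_app = Km * (1 + [I]/Ki)
Km_app = 44 * (1 + 81/47)
Km_app = 119.8298 uM

119.8298 uM


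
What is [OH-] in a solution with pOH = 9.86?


[OH-] = 10^(-pOH)
[OH-] = 10^(-9.86)
[OH-] = 1.380e-10 M

1.380e-10 M


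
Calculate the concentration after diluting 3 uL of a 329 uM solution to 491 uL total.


C2 = C1 * V1 / V2
C2 = 329 * 3 / 491
C2 = 2.0102 uM

2.0102 uM


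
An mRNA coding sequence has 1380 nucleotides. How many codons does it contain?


codons = nucleotides / 3
codons = 1380 / 3 = 460

460


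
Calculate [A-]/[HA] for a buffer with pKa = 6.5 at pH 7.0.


[A-]/[HA] = 10^(pH - pKa)
= 10^(7.0 - 6.5)
= 3.1623

3.1623


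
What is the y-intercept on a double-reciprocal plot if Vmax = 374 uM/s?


y-intercept = 1/Vmax
= 1/374
= 0.0027 s/uM

0.0027 s/uM


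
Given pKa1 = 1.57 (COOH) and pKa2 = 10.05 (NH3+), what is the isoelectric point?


pI = (pKa1 + pKa2) / 2
pI = (1.57 + 10.05) / 2
pI = 5.81

5.81


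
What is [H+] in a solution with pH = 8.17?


[H+] = 10^(-pH)
[H+] = 10^(-8.17)
[H+] = 6.761e-09 M

6.761e-09 M


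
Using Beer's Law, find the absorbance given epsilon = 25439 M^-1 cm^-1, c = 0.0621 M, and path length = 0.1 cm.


A = epsilon * c * l
A = 25439 * 0.0621 * 0.1
A = 157.9762

157.9762


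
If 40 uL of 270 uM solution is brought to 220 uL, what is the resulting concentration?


C2 = C1 * V1 / V2
C2 = 270 * 40 / 220
C2 = 49.0909 uM

49.0909 uM


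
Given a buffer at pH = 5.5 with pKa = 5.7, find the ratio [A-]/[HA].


[A-]/[HA] = 10^(pH - pKa)
= 10^(5.5 - 5.7)
= 0.631

0.631


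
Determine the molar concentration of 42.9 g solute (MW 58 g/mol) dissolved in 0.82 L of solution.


C = (mass / MW) / volume
C = (42.9 / 58) / 0.82
C = 0.902 M

0.902 M


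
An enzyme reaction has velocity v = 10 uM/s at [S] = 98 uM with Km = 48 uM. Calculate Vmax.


Vmax = v * (Km + [S]) / [S]
Vmax = 10 * (48 + 98) / 98
Vmax = 14.898 uM/s

14.898 uM/s


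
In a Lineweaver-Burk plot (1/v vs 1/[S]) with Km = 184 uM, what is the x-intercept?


x-intercept = -1/Km
= -1/184
= -0.0054 1/uM

-0.0054 1/uM


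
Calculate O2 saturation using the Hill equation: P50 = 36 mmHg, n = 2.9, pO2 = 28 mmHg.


Y = pO2^n / (P50^n + pO2^n)
Y = 28^2.9 / (36^2.9 + 28^2.9)
Y = 32.55%

32.55%


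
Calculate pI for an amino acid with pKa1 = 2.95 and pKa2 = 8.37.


pI = (pKa1 + pKa2) / 2
pI = (2.95 + 8.37) / 2
pI = 5.66

5.66


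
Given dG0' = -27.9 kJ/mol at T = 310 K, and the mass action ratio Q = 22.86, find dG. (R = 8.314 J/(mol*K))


dG = dG0' + RT * ln(Q) / 1000
dG = -27.9 + 8.314 * 310 * ln(22.86) / 1000
dG = -19.8345 kJ/mol

-19.8345 kJ/mol


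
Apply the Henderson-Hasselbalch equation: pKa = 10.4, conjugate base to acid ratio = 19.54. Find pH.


pH = pKa + log10([A-]/[HA])
pH = 10.4 + log10(19.54)
pH = 11.6909

11.6909


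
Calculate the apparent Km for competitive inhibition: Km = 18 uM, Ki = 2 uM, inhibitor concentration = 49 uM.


Km_app = Km * (1 + [I]/Ki)
Km_app = 18 * (1 + 49/2)
Km_app = 459.0 uM

459.0 uM


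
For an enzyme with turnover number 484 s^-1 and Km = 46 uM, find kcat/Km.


Catalytic efficiency = kcat / Km
= 484 / 46
= 10.5217 uM^-1*s^-1

10.5217 uM^-1*s^-1


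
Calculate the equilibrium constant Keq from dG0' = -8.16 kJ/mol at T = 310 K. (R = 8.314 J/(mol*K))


Keq = exp(-dG0 * 1000 / (R * T))
Keq = exp(-(-8.16) * 1000 / (8.314 * 310))
Keq = 23.7137

23.7137


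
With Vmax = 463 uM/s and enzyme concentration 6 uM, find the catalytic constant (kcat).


kcat = Vmax / [E]t
kcat = 463 / 6
kcat = 77.1667 s^-1

77.1667 s^-1


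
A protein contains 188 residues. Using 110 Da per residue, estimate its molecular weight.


MW = n_residues * 110 Da
MW = 188 * 110
MW = 20680 Da

20680 Da


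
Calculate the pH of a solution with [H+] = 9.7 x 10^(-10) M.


pH = -log10([H+])
pH = -log10(9.7 x 10^(-10))
pH = 9.0132

9.0132


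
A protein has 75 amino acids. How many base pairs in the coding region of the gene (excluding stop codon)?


Each amino acid = 1 codon = 3 bp
bp = 75 * 3 = 225 bp

225 bp


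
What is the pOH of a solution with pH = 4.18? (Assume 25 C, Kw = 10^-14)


pOH = 14 - pH
pOH = 14 - 4.18
pOH = 9.82

9.82


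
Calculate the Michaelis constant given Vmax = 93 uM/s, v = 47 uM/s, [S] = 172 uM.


Km = [S] * (Vmax - v) / v
Km = 172 * (93 - 47) / 47
Km = 168.3404 uM

168.3404 uM


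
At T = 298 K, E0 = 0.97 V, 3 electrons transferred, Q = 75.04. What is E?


E = E0 - (RT/nF) * ln(Q)
E = 0.97 - (8.314 * 298 / (3 * 96485)) * ln(75.04)
E = 0.933 V

0.933 V


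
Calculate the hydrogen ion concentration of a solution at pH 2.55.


[H+] = 10^(-pH)
[H+] = 10^(-2.55)
[H+] = 0.0028 M

0.0028 M


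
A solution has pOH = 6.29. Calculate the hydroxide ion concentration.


[OH-] = 10^(-pOH)
[OH-] = 10^(-6.29)
[OH-] = 5.129e-07 M

5.129e-07 M


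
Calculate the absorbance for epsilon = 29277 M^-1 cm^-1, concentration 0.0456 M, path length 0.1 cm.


A = epsilon * c * l
A = 29277 * 0.0456 * 0.1
A = 133.5031

133.5031


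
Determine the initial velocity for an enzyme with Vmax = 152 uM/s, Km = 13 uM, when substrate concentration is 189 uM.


v = Vmax * [S] / (Km + [S])
v = 152 * 189 / (13 + 189)
v = 142.2178 uM/s

142.2178 uM/s


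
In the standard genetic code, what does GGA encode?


Standard genetic code lookup.
Codon GGA -> Gly

Gly


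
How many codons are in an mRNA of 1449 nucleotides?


codons = nucleotides / 3
codons = 1449 / 3 = 483

483


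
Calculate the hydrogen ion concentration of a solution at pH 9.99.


[H+] = 10^(-pH)
[H+] = 10^(-9.99)
[H+] = 1.023e-10 M

1.023e-10 M


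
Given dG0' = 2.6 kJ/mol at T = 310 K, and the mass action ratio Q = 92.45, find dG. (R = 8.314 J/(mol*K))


dG = dG0' + RT * ln(Q) / 1000
dG = 2.6 + 8.314 * 310 * ln(92.45) / 1000
dG = 14.2668 kJ/mol

14.2668 kJ/mol


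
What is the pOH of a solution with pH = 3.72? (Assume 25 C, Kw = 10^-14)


pOH = 14 - pH
pOH = 14 - 3.72
pOH = 10.28

10.28


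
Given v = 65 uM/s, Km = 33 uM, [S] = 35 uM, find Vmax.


Vmax = v * (Km + [S]) / [S]
Vmax = 65 * (33 + 35) / 35
Vmax = 126.2857 uM/s

126.2857 uM/s


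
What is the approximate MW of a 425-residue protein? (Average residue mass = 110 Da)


MW = n_residues * 110 Da
MW = 425 * 110
MW = 46750 Da

46750 Da


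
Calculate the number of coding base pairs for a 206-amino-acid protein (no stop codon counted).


Each amino acid = 1 codon = 3 bp
bp = 206 * 3 = 618 bp

618 bp


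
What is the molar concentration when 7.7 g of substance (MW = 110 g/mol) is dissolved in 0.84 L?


C = (mass / MW) / volume
C = (7.7 / 110) / 0.84
C = 0.0833 M

0.0833 M


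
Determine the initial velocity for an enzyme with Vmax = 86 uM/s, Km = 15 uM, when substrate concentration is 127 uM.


v = Vmax * [S] / (Km + [S])
v = 86 * 127 / (15 + 127)
v = 76.9155 uM/s

76.9155 uM/s


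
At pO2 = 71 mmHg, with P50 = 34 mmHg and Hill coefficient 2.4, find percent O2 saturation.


Y = pO2^n / (P50^n + pO2^n)
Y = 71^2.4 / (34^2.4 + 71^2.4)
Y = 85.41%

85.41%


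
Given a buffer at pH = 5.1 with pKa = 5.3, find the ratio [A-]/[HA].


[A-]/[HA] = 10^(pH - pKa)
= 10^(5.1 - 5.3)
= 0.631

0.631


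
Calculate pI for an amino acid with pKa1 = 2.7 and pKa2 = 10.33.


pI = (pKa1 + pKa2) / 2
pI = (2.7 + 10.33) / 2
pI = 6.515

6.515


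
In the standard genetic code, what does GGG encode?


Standard genetic code lookup.
Codon GGG -> Gly

Gly


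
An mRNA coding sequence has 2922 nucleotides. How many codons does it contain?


codons = nucleotides / 3
codons = 2922 / 3 = 974

974


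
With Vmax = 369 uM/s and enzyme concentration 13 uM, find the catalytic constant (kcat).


kcat = Vmax / [E]t
kcat = 369 / 13
kcat = 28.3846 s^-1

28.3846 s^-1


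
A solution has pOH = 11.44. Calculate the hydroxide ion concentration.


[OH-] = 10^(-pOH)
[OH-] = 10^(-11.44)
[OH-] = 3.631e-12 M

3.631e-12 M


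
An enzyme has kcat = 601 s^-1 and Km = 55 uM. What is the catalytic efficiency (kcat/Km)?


Catalytic efficiency = kcat / Km
= 601 / 55
= 10.9273 uM^-1*s^-1

10.9273 uM^-1*s^-1


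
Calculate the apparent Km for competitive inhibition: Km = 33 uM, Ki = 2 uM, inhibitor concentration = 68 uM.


Km_app = Km * (1 + [I]/Ki)
Km_app = 33 * (1 + 68/2)
Km_app = 1155.0 uM

1155.0 uM


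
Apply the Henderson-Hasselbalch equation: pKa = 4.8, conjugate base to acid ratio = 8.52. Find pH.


pH = pKa + log10([A-]/[HA])
pH = 4.8 + log10(8.52)
pH = 5.7304

5.7304


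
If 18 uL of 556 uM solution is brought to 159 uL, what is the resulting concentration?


C2 = C1 * V1 / V2
C2 = 556 * 18 / 159
C2 = 62.9434 uM

62.9434 uM


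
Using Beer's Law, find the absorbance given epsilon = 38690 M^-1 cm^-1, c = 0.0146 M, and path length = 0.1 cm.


A = epsilon * c * l
A = 38690 * 0.0146 * 0.1
A = 56.4874

56.4874


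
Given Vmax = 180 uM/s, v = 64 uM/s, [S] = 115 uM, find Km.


Km = [S] * (Vmax - v) / v
Km = 115 * (180 - 64) / 64
Km = 208.4375 uM

208.4375 uM


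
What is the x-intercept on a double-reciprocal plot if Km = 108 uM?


x-intercept = -1/Km
= -1/108
= -0.0093 1/uM

-0.0093 1/uM


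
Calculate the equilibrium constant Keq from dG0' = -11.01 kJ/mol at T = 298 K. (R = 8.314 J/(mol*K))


Keq = exp(-dG0 * 1000 / (R * T))
Keq = exp(-(-11.01) * 1000 / (8.314 * 298))
Keq = 85.1034

85.1034


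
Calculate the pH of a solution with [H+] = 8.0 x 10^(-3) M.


pH = -log10([H+])
pH = -log10(8.0 x 10^(-3))
pH = 2.0969

2.0969


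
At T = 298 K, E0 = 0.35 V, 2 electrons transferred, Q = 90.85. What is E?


E = E0 - (RT/nF) * ln(Q)
E = 0.35 - (8.314 * 298 / (2 * 96485)) * ln(90.85)
E = 0.2921 V

0.2921 V


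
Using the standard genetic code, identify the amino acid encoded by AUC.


Standard genetic code lookup.
Codon AUC -> Ile

Ile


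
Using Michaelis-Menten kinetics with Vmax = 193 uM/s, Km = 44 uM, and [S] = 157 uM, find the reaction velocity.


v = Vmax * [S] / (Km + [S])
v = 193 * 157 / (44 + 157)
v = 150.7512 uM/s

150.7512 uM/s


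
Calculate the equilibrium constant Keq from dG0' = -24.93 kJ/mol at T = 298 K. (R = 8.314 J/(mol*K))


Keq = exp(-dG0 * 1000 / (R * T))
Keq = exp(-(-24.93) * 1000 / (8.314 * 298))
Keq = 23441.6736

23441.6736


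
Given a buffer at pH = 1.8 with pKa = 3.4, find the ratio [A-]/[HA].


[A-]/[HA] = 10^(pH - pKa)
= 10^(1.8 - 3.4)
= 0.0251

0.0251


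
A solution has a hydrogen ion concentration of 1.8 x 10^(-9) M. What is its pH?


pH = -log10([H+])
pH = -log10(1.8 x 10^(-9))
pH = 8.7447

8.7447


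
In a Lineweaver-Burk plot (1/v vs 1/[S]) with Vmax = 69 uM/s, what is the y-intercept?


y-intercept = 1/Vmax
= 1/69
= 0.0145 s/uM

0.0145 s/uM


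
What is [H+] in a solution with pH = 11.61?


[H+] = 10^(-pH)
[H+] = 10^(-11.61)
[H+] = 2.455e-12 M

2.455e-12 M


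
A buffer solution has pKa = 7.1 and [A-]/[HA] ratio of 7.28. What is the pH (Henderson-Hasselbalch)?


pH = pKa + log10([A-]/[HA])
pH = 7.1 + log10(7.28)
pH = 7.9621

7.9621


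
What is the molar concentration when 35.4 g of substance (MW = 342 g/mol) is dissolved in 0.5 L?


C = (mass / MW) / volume
C = (35.4 / 342) / 0.5
C = 0.207 M

0.207 M


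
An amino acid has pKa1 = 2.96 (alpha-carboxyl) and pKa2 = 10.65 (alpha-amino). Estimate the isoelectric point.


pI = (pKa1 + pKa2) / 2
pI = (2.96 + 10.65) / 2
pI = 6.805

6.805


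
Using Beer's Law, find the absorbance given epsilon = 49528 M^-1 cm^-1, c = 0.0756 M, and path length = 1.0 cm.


A = epsilon * c * l
A = 49528 * 0.0756 * 1.0
A = 3744.3168

3744.3168


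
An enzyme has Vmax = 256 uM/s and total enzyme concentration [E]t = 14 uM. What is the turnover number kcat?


kcat = Vmax / [E]t
kcat = 256 / 14
kcat = 18.2857 s^-1

18.2857 s^-1


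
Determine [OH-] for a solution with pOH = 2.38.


[OH-] = 10^(-pOH)
[OH-] = 10^(-2.38)
[OH-] = 0.0042 M

0.0042 M


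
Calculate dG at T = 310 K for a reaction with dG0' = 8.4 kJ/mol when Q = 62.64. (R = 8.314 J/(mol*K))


dG = dG0' + RT * ln(Q) / 1000
dG = 8.4 + 8.314 * 310 * ln(62.64) / 1000
dG = 19.0635 kJ/mol

19.0635 kJ/mol


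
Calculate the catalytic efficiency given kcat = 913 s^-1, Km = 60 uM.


Catalytic efficiency = kcat / Km
= 913 / 60
= 15.2167 uM^-1*s^-1

15.2167 uM^-1*s^-1


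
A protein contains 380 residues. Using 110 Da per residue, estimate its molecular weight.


MW = n_residues * 110 Da
MW = 380 * 110
MW = 41800 Da

41800 Da


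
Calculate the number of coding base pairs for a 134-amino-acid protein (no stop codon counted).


Each amino acid = 1 codon = 3 bp
bp = 134 * 3 = 402 bp

402 bp


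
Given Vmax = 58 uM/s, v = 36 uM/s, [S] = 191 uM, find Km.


Km = [S] * (Vmax - v) / v
Km = 191 * (58 - 36) / 36
Km = 116.7222 uM

116.7222 uM


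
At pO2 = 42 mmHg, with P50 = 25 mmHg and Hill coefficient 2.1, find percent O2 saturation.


Y = pO2^n / (P50^n + pO2^n)
Y = 42^2.1 / (25^2.1 + 42^2.1)
Y = 74.83%

74.83%


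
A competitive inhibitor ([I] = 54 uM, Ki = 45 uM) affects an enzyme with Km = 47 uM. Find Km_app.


Km_app = Km * (1 + [I]/Ki)
Km_app = 47 * (1 + 54/45)
Km_app = 103.4 uM

103.4 uM


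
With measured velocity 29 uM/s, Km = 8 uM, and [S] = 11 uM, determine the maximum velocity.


Vmax = v * (Km + [S]) / [S]
Vmax = 29 * (8 + 11) / 11
Vmax = 50.0909 uM/s

50.0909 uM/s


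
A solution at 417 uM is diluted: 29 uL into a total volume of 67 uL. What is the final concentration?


C2 = C1 * V1 / V2
C2 = 417 * 29 / 67
C2 = 180.4925 uM

180.4925 uM


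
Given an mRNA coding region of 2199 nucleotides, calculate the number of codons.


codons = nucleotides / 3
codons = 2199 / 3 = 733

733


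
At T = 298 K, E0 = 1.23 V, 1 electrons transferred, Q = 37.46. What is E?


E = E0 - (RT/nF) * ln(Q)
E = 1.23 - (8.314 * 298 / (1 * 96485)) * ln(37.46)
E = 1.137 V

1.137 V


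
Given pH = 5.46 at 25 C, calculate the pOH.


pOH = 14 - pH
pOH = 14 - 5.46
pOH = 8.54

8.54


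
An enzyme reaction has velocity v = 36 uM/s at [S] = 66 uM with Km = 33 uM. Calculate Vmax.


Vmax = v * (Km + [S]) / [S]
Vmax = 36 * (33 + 66) / 66
Vmax = 54.0 uM/s

54.0 uM/s


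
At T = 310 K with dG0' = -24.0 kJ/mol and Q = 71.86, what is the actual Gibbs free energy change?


dG = dG0' + RT * ln(Q) / 1000
dG = -24.0 + 8.314 * 310 * ln(71.86) / 1000
dG = -12.9826 kJ/mol

-12.9826 kJ/mol


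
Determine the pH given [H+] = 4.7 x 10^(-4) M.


pH = -log10([H+])
pH = -log10(4.7 x 10^(-4))
pH = 3.3279

3.3279


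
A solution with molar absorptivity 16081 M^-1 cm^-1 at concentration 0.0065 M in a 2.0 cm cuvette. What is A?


A = epsilon * c * l
A = 16081 * 0.0065 * 2.0
A = 209.053

209.053


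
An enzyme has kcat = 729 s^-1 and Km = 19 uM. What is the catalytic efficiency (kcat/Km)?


Catalytic efficiency = kcat / Km
= 729 / 19
= 38.3684 uM^-1*s^-1

38.3684 uM^-1*s^-1


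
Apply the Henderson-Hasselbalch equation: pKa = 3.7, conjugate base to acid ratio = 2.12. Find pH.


pH = pKa + log10([A-]/[HA])
pH = 3.7 + log10(2.12)
pH = 4.0263

4.0263


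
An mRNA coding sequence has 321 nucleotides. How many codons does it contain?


codons = nucleotides / 3
codons = 321 / 3 = 107

107


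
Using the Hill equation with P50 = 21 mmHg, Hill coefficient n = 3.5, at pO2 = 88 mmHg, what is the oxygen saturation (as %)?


Y = pO2^n / (P50^n + pO2^n)
Y = 88^3.5 / (21^3.5 + 88^3.5)
Y = 99.34%

99.34%


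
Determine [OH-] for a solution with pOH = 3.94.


[OH-] = 10^(-pOH)
[OH-] = 10^(-3.94)
[OH-] = 1.148e-04 M

1.148e-04 M


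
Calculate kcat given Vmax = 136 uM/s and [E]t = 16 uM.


kcat = Vmax / [E]t
kcat = 136 / 16
kcat = 8.5 s^-1

8.5 s^-1


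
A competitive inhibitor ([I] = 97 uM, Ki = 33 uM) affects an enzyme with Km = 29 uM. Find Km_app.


Km_app = Km * (1 + [I]/Ki)
Km_app = 29 * (1 + 97/33)
Km_app = 114.2424 uM

114.2424 uM


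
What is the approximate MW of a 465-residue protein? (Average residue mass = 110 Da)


MW = n_residues * 110 Da
MW = 465 * 110
MW = 51150 Da

51150 Da


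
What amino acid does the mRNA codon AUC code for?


Standard genetic code lookup.
Codon AUC -> Ile

Ile


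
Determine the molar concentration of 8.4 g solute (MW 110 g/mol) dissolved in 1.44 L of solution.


C = (mass / MW) / volume
C = (8.4 / 110) / 1.44
C = 0.053 M

0.053 M


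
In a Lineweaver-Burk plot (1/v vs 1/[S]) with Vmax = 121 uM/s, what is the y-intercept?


y-intercept = 1/Vmax
= 1/121
= 0.0083 s/uM

0.0083 s/uM


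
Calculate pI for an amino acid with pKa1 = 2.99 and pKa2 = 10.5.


pI = (pKa1 + pKa2) / 2
pI = (2.99 + 10.5) / 2
pI = 6.745

6.745


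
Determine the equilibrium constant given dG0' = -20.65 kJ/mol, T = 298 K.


Keq = exp(-dG0 * 1000 / (R * T))
Keq = exp(-(-20.65) * 1000 / (8.314 * 298))
Keq = 4166.2554

4166.2554


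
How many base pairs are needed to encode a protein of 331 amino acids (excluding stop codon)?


Each amino acid = 1 codon = 3 bp
bp = 331 * 3 = 993 bp

993 bp


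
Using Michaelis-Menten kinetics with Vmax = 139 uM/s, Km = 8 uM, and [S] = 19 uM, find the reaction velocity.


v = Vmax * [S] / (Km + [S])
v = 139 * 19 / (8 + 19)
v = 97.8148 uM/s

97.8148 uM/s


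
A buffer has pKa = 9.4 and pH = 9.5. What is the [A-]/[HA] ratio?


[A-]/[HA] = 10^(pH - pKa)
= 10^(9.5 - 9.4)
= 1.2589

1.2589


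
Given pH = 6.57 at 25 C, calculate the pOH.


pOH = 14 - pH
pOH = 14 - 6.57
pOH = 7.43

7.43


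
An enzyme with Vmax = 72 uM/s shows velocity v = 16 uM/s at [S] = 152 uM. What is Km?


Km = [S] * (Vmax - v) / v
Km = 152 * (72 - 16) / 16
Km = 532.0 uM

532.0 uM


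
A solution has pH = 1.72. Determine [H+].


[H+] = 10^(-pH)
[H+] = 10^(-1.72)
[H+] = 0.0191 M

0.0191 M


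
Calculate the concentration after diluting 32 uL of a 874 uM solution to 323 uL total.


C2 = C1 * V1 / V2
C2 = 874 * 32 / 323
C2 = 86.5882 uM

86.5882 uM


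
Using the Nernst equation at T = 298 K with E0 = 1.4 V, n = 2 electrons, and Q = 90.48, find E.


E = E0 - (RT/nF) * ln(Q)
E = 1.4 - (8.314 * 298 / (2 * 96485)) * ln(90.48)
E = 1.3422 V

1.3422 V


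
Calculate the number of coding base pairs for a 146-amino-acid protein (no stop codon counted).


Each amino acid = 1 codon = 3 bp
bp = 146 * 3 = 438 bp

438 bp


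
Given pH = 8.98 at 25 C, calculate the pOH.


pOH = 14 - pH
pOH = 14 - 8.98
pOH = 5.02

5.02


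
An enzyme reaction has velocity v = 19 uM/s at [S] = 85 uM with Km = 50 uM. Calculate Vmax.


Vmax = v * (Km + [S]) / [S]
Vmax = 19 * (50 + 85) / 85
Vmax = 30.1765 uM/s

30.1765 uM/s


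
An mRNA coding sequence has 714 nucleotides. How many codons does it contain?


codons = nucleotides / 3
codons = 714 / 3 = 238

238


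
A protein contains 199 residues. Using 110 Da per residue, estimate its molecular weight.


MW = n_residues * 110 Da
MW = 199 * 110
MW = 21890 Da

21890 Da


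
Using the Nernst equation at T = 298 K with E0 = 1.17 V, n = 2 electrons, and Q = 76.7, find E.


E = E0 - (RT/nF) * ln(Q)
E = 1.17 - (8.314 * 298 / (2 * 96485)) * ln(76.7)
E = 1.1143 V

1.1143 V


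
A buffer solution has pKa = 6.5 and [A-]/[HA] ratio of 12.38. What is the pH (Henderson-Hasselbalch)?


pH = pKa + log10([A-]/[HA])
pH = 6.5 + log10(12.38)
pH = 7.5927

7.5927


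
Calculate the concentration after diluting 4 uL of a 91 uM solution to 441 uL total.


C2 = C1 * V1 / V2
C2 = 91 * 4 / 441
C2 = 0.8254 uM

0.8254 uM


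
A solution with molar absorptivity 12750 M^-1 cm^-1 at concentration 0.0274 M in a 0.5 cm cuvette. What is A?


A = epsilon * c * l
A = 12750 * 0.0274 * 0.5
A = 174.675

174.675


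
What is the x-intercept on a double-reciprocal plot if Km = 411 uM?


x-intercept = -1/Km
= -1/411
= -0.0024 1/uM

-0.0024 1/uM


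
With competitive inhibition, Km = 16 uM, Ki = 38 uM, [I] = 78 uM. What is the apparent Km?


Km_app = Km * (1 + [I]/Ki)
Km_app = 16 * (1 + 78/38)
Km_app = 48.8421 uM

48.8421 uM


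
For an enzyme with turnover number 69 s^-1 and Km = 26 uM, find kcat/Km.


Catalytic efficiency = kcat / Km
= 69 / 26
= 2.6538 uM^-1*s^-1

2.6538 uM^-1*s^-1


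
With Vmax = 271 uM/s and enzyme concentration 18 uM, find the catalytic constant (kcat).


kcat = Vmax / [E]t
kcat = 271 / 18
kcat = 15.0556 s^-1

15.0556 s^-1


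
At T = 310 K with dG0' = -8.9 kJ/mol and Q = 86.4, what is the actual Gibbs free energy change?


dG = dG0' + RT * ln(Q) / 1000
dG = -8.9 + 8.314 * 310 * ln(86.4) / 1000
dG = 2.5923 kJ/mol

2.5923 kJ/mol


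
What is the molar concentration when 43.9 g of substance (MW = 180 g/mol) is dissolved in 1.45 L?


C = (mass / MW) / volume
C = (43.9 / 180) / 1.45
C = 0.1682 M

0.1682 M


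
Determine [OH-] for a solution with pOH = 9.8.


[OH-] = 10^(-pOH)
[OH-] = 10^(-9.8)
[OH-] = 1.585e-10 M

1.585e-10 M


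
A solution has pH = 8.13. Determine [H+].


[H+] = 10^(-pH)
[H+] = 10^(-8.13)
[H+] = 7.413e-09 M

7.413e-09 M


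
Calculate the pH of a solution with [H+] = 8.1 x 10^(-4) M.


pH = -log10([H+])
pH = -log10(8.1 x 10^(-4))
pH = 3.0915

3.0915


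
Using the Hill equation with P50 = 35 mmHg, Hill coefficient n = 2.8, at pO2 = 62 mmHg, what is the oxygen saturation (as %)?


Y = pO2^n / (P50^n + pO2^n)
Y = 62^2.8 / (35^2.8 + 62^2.8)
Y = 83.22%

83.22%


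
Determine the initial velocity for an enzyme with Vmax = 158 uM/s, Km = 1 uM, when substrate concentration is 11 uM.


v = Vmax * [S] / (Km + [S])
v = 158 * 11 / (1 + 11)
v = 144.8333 uM/s

144.8333 uM/s


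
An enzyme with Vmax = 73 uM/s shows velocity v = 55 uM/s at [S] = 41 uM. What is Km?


Km = [S] * (Vmax - v) / v
Km = 41 * (73 - 55) / 55
Km = 13.4182 uM

13.4182 uM


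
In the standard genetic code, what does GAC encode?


Standard genetic code lookup.
Codon GAC -> Asp

Asp


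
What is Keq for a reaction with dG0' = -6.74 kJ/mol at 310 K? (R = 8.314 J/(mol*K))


Keq = exp(-dG0 * 1000 / (R * T))
Keq = exp(-(-6.74) * 1000 / (8.314 * 310))
Keq = 13.6686

13.6686


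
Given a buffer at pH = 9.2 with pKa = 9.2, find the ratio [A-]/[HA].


[A-]/[HA] = 10^(pH - pKa)
= 10^(9.2 - 9.2)
= 1.0

1.0


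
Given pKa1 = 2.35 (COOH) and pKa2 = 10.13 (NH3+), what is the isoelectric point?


pI = (pKa1 + pKa2) / 2
pI = (2.35 + 10.13) / 2
pI = 6.24

6.24


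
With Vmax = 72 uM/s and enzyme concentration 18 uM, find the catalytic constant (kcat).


kcat = Vmax / [E]t
kcat = 72 / 18
kcat = 4.0 s^-1

4.0 s^-1


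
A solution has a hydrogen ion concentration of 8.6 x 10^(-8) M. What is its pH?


pH = -log10([H+])
pH = -log10(8.6 x 10^(-8))
pH = 7.0655

7.0655


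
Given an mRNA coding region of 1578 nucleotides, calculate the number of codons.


codons = nucleotides / 3
codons = 1578 / 3 = 526

526


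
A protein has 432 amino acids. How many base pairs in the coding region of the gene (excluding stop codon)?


Each amino acid = 1 codon = 3 bp
bp = 432 * 3 = 1296 bp

1296 bp


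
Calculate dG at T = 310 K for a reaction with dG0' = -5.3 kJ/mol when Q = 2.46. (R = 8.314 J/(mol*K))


dG = dG0' + RT * ln(Q) / 1000
dG = -5.3 + 8.314 * 310 * ln(2.46) / 1000
dG = -2.98 kJ/mol

-2.98 kJ/mol


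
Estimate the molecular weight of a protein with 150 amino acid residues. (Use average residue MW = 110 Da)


MW = n_residues * 110 Da
MW = 150 * 110
MW = 16500 Da

16500 Da


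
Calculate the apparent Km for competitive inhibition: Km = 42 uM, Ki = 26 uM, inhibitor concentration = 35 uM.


Km_app = Km * (1 + [I]/Ki)
Km_app = 42 * (1 + 35/26)
Km_app = 98.5385 uM

98.5385 uM


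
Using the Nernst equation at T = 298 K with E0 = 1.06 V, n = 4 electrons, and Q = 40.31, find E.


E = E0 - (RT/nF) * ln(Q)
E = 1.06 - (8.314 * 298 / (4 * 96485)) * ln(40.31)
E = 1.0363 V

1.0363 V


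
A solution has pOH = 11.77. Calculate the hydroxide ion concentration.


[OH-] = 10^(-pOH)
[OH-] = 10^(-11.77)
[OH-] = 1.698e-12 M

1.698e-12 M


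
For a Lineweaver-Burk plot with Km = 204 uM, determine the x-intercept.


x-intercept = -1/Km
= -1/204
= -0.0049 1/uM

-0.0049 1/uM


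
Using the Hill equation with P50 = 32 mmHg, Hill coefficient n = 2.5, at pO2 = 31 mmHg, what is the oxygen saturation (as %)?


Y = pO2^n / (P50^n + pO2^n)
Y = 31^2.5 / (32^2.5 + 31^2.5)
Y = 48.02%

48.02%


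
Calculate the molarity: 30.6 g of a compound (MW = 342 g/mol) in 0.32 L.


C = (mass / MW) / volume
C = (30.6 / 342) / 0.32
C = 0.2796 M

0.2796 M


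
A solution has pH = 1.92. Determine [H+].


[H+] = 10^(-pH)
[H+] = 10^(-1.92)
[H+] = 0.012 M

0.012 M


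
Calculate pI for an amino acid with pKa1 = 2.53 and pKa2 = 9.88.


pI = (pKa1 + pKa2) / 2
pI = (2.53 + 9.88) / 2
pI = 6.205

6.205


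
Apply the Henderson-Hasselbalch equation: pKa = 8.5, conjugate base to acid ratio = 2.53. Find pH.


pH = pKa + log10([A-]/[HA])
pH = 8.5 + log10(2.53)
pH = 8.9031

8.9031


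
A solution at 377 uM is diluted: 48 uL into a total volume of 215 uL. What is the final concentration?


C2 = C1 * V1 / V2
C2 = 377 * 48 / 215
C2 = 84.1674 uM

84.1674 uM


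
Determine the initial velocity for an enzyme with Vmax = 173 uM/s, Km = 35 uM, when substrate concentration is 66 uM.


v = Vmax * [S] / (Km + [S])
v = 173 * 66 / (35 + 66)
v = 113.0495 uM/s

113.0495 uM/s


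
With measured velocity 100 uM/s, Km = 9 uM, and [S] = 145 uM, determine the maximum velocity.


Vmax = v * (Km + [S]) / [S]
Vmax = 100 * (9 + 145) / 145
Vmax = 106.2069 uM/s

106.2069 uM/s


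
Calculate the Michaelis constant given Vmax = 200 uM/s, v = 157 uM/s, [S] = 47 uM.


Km = [S] * (Vmax - v) / v
Km = 47 * (200 - 157) / 157
Km = 12.8726 uM

12.8726 uM


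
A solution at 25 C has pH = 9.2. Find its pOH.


pOH = 14 - pH
pOH = 14 - 9.2
pOH = 4.8

4.8


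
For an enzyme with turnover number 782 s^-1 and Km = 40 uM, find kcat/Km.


Catalytic efficiency = kcat / Km
= 782 / 40
= 19.55 uM^-1*s^-1

19.55 uM^-1*s^-1


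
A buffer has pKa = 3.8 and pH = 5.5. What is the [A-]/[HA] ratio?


[A-]/[HA] = 10^(pH - pKa)
= 10^(5.5 - 3.8)
= 50.1187

50.1187


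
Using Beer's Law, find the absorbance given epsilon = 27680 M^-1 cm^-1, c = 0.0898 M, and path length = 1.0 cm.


A = epsilon * c * l
A = 27680 * 0.0898 * 1.0
A = 2485.664

2485.664


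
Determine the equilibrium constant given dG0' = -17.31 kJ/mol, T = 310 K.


Keq = exp(-dG0 * 1000 / (R * T))
Keq = exp(-(-17.31) * 1000 / (8.314 * 310))
Keq = 825.6961

825.6961


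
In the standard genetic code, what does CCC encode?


Standard genetic code lookup.
Codon CCC -> Pro

Pro


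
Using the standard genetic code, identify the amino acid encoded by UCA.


Standard genetic code lookup.
Codon UCA -> Ser

Ser


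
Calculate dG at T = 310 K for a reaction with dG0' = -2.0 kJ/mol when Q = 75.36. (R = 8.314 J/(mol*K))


dG = dG0' + RT * ln(Q) / 1000
dG = -2.0 + 8.314 * 310 * ln(75.36) / 1000
dG = 9.14 kJ/mol

9.14 kJ/mol


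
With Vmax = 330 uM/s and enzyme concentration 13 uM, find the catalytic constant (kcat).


kcat = Vmax / [E]t
kcat = 330 / 13
kcat = 25.3846 s^-1

25.3846 s^-1


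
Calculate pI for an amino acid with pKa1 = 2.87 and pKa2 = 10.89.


pI = (pKa1 + pKa2) / 2
pI = (2.87 + 10.89) / 2
pI = 6.88

6.88


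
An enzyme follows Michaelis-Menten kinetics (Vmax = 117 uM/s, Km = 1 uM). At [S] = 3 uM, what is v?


v = Vmax * [S] / (Km + [S])
v = 117 * 3 / (1 + 3)
v = 87.75 uM/s

87.75 uM/s


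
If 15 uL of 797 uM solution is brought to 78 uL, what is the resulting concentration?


C2 = C1 * V1 / V2
C2 = 797 * 15 / 78
C2 = 153.2692 uM

153.2692 uM


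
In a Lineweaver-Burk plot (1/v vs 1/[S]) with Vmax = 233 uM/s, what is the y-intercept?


y-intercept = 1/Vmax
= 1/233
= 0.0043 s/uM

0.0043 s/uM


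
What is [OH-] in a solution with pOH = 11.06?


[OH-] = 10^(-pOH)
[OH-] = 10^(-11.06)
[OH-] = 8.710e-12 M

8.710e-12 M


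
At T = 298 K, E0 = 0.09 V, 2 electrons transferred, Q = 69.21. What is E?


E = E0 - (RT/nF) * ln(Q)
E = 0.09 - (8.314 * 298 / (2 * 96485)) * ln(69.21)
E = 0.0356 V

0.0356 V


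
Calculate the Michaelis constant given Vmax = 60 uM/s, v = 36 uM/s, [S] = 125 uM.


Km = [S] * (Vmax - v) / v
Km = 125 * (60 - 36) / 36
Km = 83.3333 uM

83.3333 uM


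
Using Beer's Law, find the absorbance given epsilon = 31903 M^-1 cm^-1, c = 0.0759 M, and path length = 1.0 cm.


A = epsilon * c * l
A = 31903 * 0.0759 * 1.0
A = 2421.4377

2421.4377


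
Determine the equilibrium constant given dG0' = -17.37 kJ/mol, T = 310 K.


Keq = exp(-dG0 * 1000 / (R * T))
Keq = exp(-(-17.37) * 1000 / (8.314 * 310))
Keq = 845.1437

845.1437


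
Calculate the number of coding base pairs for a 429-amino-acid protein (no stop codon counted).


Each amino acid = 1 codon = 3 bp
bp = 429 * 3 = 1287 bp

1287 bp


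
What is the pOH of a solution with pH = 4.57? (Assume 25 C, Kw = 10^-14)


pOH = 14 - pH
pOH = 14 - 4.57
pOH = 9.43

9.43


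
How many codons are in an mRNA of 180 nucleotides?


codons = nucleotides / 3
codons = 180 / 3 = 60

60


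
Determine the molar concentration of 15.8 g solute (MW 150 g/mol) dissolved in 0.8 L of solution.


C = (mass / MW) / volume
C = (15.8 / 150) / 0.8
C = 0.1317 M

0.1317 M


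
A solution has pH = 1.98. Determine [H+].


[H+] = 10^(-pH)
[H+] = 10^(-1.98)
[H+] = 0.0105 M

0.0105 M


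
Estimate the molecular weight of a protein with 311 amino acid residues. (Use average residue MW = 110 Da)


MW = n_residues * 110 Da
MW = 311 * 110
MW = 34210 Da

34210 Da


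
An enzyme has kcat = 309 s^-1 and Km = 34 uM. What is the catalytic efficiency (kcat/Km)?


Catalytic efficiency = kcat / Km
= 309 / 34
= 9.0882 uM^-1*s^-1

9.0882 uM^-1*s^-1


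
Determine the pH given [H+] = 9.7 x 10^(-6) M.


pH = -log10([H+])
pH = -log10(9.7 x 10^(-6))
pH = 5.0132

5.0132


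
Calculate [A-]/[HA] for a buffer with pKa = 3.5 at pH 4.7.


[A-]/[HA] = 10^(pH - pKa)
= 10^(4.7 - 3.5)
= 15.8489

15.8489


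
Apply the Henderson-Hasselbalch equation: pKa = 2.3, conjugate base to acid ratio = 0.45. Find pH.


pH = pKa + log10([A-]/[HA])
pH = 2.3 + log10(0.45)
pH = 1.9532

1.9532


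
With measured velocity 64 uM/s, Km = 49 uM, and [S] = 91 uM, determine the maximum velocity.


Vmax = v * (Km + [S]) / [S]
Vmax = 64 * (49 + 91) / 91
Vmax = 98.4615 uM/s

98.4615 uM/s


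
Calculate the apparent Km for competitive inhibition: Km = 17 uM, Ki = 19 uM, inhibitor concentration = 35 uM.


Km_app = Km * (1 + [I]/Ki)
Km_app = 17 * (1 + 35/19)
Km_app = 48.3158 uM

48.3158 uM


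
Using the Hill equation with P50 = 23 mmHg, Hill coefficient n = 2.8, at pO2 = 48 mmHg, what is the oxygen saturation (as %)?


Y = pO2^n / (P50^n + pO2^n)
Y = 48^2.8 / (23^2.8 + 48^2.8)
Y = 88.7%

88.7%


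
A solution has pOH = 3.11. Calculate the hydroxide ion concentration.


[OH-] = 10^(-pOH)
[OH-] = 10^(-3.11)
[OH-] = 7.762e-04 M

7.762e-04 M


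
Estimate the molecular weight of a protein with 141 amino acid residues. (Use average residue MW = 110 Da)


MW = n_residues * 110 Da
MW = 141 * 110
MW = 15510 Da

15510 Da


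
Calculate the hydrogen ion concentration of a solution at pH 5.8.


[H+] = 10^(-pH)
[H+] = 10^(-5.8)
[H+] = 1.585e-06 M

1.585e-06 M


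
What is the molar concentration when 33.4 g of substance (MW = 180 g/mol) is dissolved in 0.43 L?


C = (mass / MW) / volume
C = (33.4 / 180) / 0.43
C = 0.4315 M

0.4315 M


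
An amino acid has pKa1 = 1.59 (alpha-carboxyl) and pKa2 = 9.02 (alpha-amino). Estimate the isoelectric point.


pI = (pKa1 + pKa2) / 2
pI = (1.59 + 9.02) / 2
pI = 5.305

5.305


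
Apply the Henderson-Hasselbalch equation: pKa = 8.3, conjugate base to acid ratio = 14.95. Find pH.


pH = pKa + log10([A-]/[HA])
pH = 8.3 + log10(14.95)
pH = 9.4746

9.4746


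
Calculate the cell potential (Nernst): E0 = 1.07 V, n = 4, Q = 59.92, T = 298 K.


E = E0 - (RT/nF) * ln(Q)
E = 1.07 - (8.314 * 298 / (4 * 96485)) * ln(59.92)
E = 1.0437 V

1.0437 V


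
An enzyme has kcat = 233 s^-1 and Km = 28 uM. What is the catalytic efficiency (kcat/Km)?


Catalytic efficiency = kcat / Km
= 233 / 28
= 8.3214 uM^-1*s^-1

8.3214 uM^-1*s^-1


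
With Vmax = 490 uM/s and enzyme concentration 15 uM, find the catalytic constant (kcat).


kcat = Vmax / [E]t
kcat = 490 / 15
kcat = 32.6667 s^-1

32.6667 s^-1


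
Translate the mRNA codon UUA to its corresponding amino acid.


Standard genetic code lookup.
Codon UUA -> Leu

Leu


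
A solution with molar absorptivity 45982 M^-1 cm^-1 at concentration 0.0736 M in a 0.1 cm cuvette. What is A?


A = epsilon * c * l
A = 45982 * 0.0736 * 0.1
A = 338.4275

338.4275


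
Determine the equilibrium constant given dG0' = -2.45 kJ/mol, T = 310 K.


Keq = exp(-dG0 * 1000 / (R * T))
Keq = exp(-(-2.45) * 1000 / (8.314 * 310))
Keq = 2.5872

2.5872


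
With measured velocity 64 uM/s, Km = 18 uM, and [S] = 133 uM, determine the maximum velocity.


Vmax = v * (Km + [S]) / [S]
Vmax = 64 * (18 + 133) / 133
Vmax = 72.6617 uM/s

72.6617 uM/s


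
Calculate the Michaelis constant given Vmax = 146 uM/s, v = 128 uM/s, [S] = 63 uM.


Km = [S] * (Vmax - v) / v
Km = 63 * (146 - 128) / 128
Km = 8.8594 uM

8.8594 uM


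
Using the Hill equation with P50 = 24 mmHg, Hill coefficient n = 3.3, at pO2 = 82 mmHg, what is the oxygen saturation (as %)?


Y = pO2^n / (P50^n + pO2^n)
Y = 82^3.3 / (24^3.3 + 82^3.3)
Y = 98.3%

98.3%


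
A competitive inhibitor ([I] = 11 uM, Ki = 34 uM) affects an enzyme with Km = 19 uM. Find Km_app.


Km_app = Km * (1 + [I]/Ki)
Km_app = 19 * (1 + 11/34)
Km_app = 25.1471 uM

25.1471 uM


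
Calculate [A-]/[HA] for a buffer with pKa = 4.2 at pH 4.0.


[A-]/[HA] = 10^(pH - pKa)
= 10^(4.0 - 4.2)
= 0.631

0.631


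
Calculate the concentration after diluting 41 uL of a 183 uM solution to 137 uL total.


C2 = C1 * V1 / V2
C2 = 183 * 41 / 137
C2 = 54.7664 uM

54.7664 uM


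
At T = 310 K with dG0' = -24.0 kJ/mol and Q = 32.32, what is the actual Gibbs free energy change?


dG = dG0' + RT * ln(Q) / 1000
dG = -24.0 + 8.314 * 310 * ln(32.32) / 1000
dG = -15.042 kJ/mol

-15.042 kJ/mol


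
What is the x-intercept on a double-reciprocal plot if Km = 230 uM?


x-intercept = -1/Km
= -1/230
= -0.0043 1/uM

-0.0043 1/uM


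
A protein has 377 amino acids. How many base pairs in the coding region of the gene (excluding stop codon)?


Each amino acid = 1 codon = 3 bp
bp = 377 * 3 = 1131 bp

1131 bp


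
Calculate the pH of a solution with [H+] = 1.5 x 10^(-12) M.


pH = -log10([H+])
pH = -log10(1.5 x 10^(-12))
pH = 11.8239

11.8239


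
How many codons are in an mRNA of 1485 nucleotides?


codons = nucleotides / 3
codons = 1485 / 3 = 495

495
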